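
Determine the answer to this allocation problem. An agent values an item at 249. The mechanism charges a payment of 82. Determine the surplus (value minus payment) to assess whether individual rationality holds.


Step 1: Surplus = value - payment = 249 - 82 = 167
Step 2: IR is satisfied (surplus >= 0)

167


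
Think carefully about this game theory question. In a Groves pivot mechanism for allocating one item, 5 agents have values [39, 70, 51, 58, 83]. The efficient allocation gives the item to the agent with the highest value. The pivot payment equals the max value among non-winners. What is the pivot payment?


Step 1: The efficient winner is agent 4 with value 83
Step 2: Other agents' values: [39, 70, 51, 58]
Step 3: Pivot payment = max(others) = 70
Step 4: The winner pays 70

70


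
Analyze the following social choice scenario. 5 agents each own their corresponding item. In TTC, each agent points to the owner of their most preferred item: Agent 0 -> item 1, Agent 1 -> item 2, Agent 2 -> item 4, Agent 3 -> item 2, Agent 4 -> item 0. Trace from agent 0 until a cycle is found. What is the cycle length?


Step 1: Trace the pointer graph from agent 0: 0 -> 1 -> 2 -> 4 -> 0
Step 2: A cycle is detected when we revisit agent 0
Step 3: The cycle is: 0 -> 1 -> 2 -> 4 -> 0
Step 4: Cycle length = 4

4


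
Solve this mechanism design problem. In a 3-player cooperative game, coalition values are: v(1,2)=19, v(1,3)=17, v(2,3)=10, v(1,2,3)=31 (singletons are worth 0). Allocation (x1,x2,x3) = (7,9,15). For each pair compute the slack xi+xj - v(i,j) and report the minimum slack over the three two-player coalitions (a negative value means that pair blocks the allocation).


Step 1: Slack for coalition (1,2): x1+x2 - v12 = 16 - 19 = -3
Step 2: Slack for coalition (1,3): x1+x3 - v13 = 22 - 17 = 5
Step 3: Slack for coalition (2,3): x2+x3 - v23 = 24 - 10 = 14
Step 4: Minimum slack = min(-3, 5, 14) = -3, attained by (1,2); coalition (1,2) can block (slack < 0), so the allocation is not in the core

-3


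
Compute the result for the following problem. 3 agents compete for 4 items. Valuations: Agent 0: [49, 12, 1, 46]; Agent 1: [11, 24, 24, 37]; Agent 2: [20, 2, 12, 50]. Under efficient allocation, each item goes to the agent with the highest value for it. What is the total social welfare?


Step 1: For each item, find the maximum value among all agents.
Step 2: Item 0 -> Agent 0 (value 49)
Step 3: Item 1 -> Agent 1 (value 24)
Step 4: Item 2 -> Agent 1 (value 24)
Step 5: Item 3 -> Agent 2 (value 50)
Step 6: Total welfare = 49 + 24 + 24 + 50 = 147

147


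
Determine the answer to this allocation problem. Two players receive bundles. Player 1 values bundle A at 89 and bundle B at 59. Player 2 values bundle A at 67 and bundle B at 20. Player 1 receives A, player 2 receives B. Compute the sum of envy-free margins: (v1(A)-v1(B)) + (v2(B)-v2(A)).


Step 1: Player 1's margin = v1(A) - v1(B) = 89 - 59 = 30
Step 2: Player 2's margin = v2(B) - v2(A) = 20 - 67 = -47
Step 3: Total margin = 30 + -47 = -17

-17


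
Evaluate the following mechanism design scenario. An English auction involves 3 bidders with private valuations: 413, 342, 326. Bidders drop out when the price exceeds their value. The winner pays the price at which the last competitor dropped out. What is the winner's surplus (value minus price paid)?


Step 1: Identify the highest value: 413
Step 2: Identify the second-highest value: 342
Step 3: The final price = second-highest value = 342
Step 4: Surplus = 413 - 342 = 71

71


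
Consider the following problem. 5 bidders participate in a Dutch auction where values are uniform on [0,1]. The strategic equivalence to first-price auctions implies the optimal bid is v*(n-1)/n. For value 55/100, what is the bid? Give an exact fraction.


Step 1: Dutch auctions are strategically equivalent to first-price auctions
Step 2: The equilibrium bid is b(v) = v*(n-1)/n
Step 3: b = 11/20 * 4/5
Step 4: b = 11/25

11/25


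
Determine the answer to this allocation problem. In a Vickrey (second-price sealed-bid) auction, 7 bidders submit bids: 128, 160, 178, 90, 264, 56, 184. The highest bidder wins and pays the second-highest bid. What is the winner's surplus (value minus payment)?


Step 1: Sort bids in descending order: 264, 184, 178, 160, 128, 90, 56
Step 2: The winning bid is the highest: 264
Step 3: The payment equals the second-highest bid: 184
Step 4: Surplus = winner's bid - payment = 264 - 184 = 80

80


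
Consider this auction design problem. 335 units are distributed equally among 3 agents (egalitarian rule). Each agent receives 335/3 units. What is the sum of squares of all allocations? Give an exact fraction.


Step 1: Each agent's share = 335/3
Step 2: Square of each share = (335/3)^2 = 112225/9
Step 3: Sum of squares = 3 * 112225/9 = 112225/3

112225/3


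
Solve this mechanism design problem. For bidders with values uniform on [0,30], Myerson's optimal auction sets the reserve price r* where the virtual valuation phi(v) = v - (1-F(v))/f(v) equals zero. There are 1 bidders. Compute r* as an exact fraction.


Step 1: For U[0,30], F(v) = v/30 and f(v) = 1/30
Step 2: phi(v) = v - (1 - v/30)/(1/30) = v - (30 - v) = 2v - 30
Step 3: Set phi(r*) = 0: 2r* - 30 = 0
Step 4: r* = 30/2 = 15 (the number of bidders n = 1 does not enter)

15


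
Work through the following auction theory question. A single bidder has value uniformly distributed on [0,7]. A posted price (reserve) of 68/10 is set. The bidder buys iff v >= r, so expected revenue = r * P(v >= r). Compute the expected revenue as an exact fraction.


Step 1: Posted price r = 34/5, value support [0,7]
Step 2: P(v >= r) = (7 - 34/5)/7 = 1/35
Step 3: Expected revenue = r * P(v >= r) = 34/5 * 1/35
Step 4: Revenue = 34/175

34/175


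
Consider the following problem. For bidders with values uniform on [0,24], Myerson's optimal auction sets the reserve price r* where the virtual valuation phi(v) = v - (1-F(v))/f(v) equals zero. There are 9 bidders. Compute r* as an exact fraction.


Step 1: For U[0,24], F(v) = v/24 and f(v) = 1/24
Step 2: phi(v) = v - (1 - v/24)/(1/24) = v - (24 - v) = 2v - 24
Step 3: Set phi(r*) = 0: 2r* - 24 = 0
Step 4: r* = 24/2 = 12 (the number of bidders n = 9 does not enter)

12


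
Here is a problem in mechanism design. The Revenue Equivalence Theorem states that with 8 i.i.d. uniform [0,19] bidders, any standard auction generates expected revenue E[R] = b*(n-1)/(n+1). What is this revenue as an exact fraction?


Step 1: By Revenue Equivalence, expected revenue = b*(n-1)/(n+1)
Step 2: Substituting n = 8, b = 19
Step 3: Revenue = 19*(8-1)/(8+1) = 19*7/9
Step 4: Revenue = 133/9

133/9


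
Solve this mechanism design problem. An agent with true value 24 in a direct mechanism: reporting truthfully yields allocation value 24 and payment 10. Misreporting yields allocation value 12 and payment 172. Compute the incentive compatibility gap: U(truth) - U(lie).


Step 1: U(truth) = value - payment = 24 - 10 = 14
Step 2: U(lie) = allocation - payment = 12 - 172 = -160
Step 3: IC gap = 14 - (-160) = 174

174


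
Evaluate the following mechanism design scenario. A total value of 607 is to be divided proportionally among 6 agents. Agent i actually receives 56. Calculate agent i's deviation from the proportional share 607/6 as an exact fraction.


Step 1: Proportional share = 607/6
Step 2: Agent's actual allocation = 56
Step 3: Excess = 56 - 607/6 = -271/6

-271/6


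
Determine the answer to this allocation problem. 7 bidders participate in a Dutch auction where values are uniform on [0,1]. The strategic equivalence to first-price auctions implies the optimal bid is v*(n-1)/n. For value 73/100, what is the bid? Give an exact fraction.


Step 1: Dutch auctions are strategically equivalent to first-price auctions
Step 2: The equilibrium bid is b(v) = v*(n-1)/n
Step 3: b = 73/100 * 6/7
Step 4: b = 219/350

219/350


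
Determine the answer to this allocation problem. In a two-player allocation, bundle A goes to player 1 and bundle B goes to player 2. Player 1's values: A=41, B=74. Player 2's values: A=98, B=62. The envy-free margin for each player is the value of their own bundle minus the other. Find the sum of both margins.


Step 1: Player 1's margin = v1(A) - v1(B) = 41 - 74 = -33
Step 2: Player 2's margin = v2(B) - v2(A) = 62 - 98 = -36
Step 3: Total margin = -33 + -36 = -69

-69


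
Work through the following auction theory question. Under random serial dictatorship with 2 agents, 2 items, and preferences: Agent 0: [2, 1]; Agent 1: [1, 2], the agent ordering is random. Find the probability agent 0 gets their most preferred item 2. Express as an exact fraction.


Step 1: Agent 0 wants item 2
Step 2: There are 2 possible orderings of agents
Step 3: In 2 orderings, agent 0 gets item 2
Step 4: Probability = 2/2 = 1

1


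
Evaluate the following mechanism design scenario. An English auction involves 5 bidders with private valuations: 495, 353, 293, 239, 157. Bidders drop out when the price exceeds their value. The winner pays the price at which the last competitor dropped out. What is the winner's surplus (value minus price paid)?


Step 1: Identify the highest value: 495
Step 2: Identify the second-highest value: 353
Step 3: The final price = second-highest value = 353
Step 4: Surplus = 495 - 353 = 142

142


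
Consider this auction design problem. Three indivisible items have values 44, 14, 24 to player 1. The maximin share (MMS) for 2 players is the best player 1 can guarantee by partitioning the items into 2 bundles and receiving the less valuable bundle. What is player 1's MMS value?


Step 1: Item values = 44, 14, 24
Step 2: Enumerate all 2-bundle partitions and take the smaller bundle:
  Partition 1: {44} vs {14,24} -> bundles 44, 38; min = 38
  Partition 2: {14} vs {44,24} -> bundles 14, 68; min = 14
  Partition 3: {24} vs {44,14} -> bundles 24, 58; min = 24
Step 3: MMS = max(38, 14, 24) = 38

38


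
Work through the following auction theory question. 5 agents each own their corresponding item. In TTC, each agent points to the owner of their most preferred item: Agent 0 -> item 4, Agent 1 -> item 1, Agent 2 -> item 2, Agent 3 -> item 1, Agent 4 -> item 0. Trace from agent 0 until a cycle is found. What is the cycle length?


Step 1: Trace the pointer graph from agent 0: 0 -> 4 -> 0
Step 2: A cycle is detected when we revisit agent 0
Step 3: The cycle is: 0 -> 4 -> 0
Step 4: Cycle length = 2

2


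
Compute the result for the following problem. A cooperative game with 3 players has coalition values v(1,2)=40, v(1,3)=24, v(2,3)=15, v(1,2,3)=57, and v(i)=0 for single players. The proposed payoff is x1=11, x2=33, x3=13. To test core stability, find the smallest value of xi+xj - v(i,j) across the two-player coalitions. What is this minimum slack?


Step 1: Slack for coalition (1,2): x1+x2 - v12 = 44 - 40 = 4
Step 2: Slack for coalition (1,3): x1+x3 - v13 = 24 - 24 = 0
Step 3: Slack for coalition (2,3): x2+x3 - v23 = 46 - 15 = 31
Step 4: Minimum slack = min(4, 0, 31) = 0, attained by (1,3); no pair can gain by deviating, so the allocation is in the core

0


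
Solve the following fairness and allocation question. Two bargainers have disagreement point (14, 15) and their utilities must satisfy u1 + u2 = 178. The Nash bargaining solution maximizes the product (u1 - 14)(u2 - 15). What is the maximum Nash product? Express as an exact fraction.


Step 1: The Nash solution splits surplus symmetrically above the disagreement point
Step 2: u1 = (total + d1 - d2)/2 = (178 + 14 - 15)/2 = 177/2
Step 3: u2 = (total - d1 + d2)/2 = (178 - 14 + 15)/2 = 179/2
Step 4: Nash product = (177/2 - 14) * (179/2 - 15)
Step 5: = 149/2 * 149/2 = 22201/4

22201/4


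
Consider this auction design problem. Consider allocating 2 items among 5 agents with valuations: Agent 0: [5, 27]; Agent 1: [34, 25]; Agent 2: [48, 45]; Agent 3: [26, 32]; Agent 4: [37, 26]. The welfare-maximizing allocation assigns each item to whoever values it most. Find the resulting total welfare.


Step 1: For each item, find the maximum value among all agents.
Step 2: Item 0 -> Agent 2 (value 48)
Step 3: Item 1 -> Agent 2 (value 45)
Step 4: Total welfare = 48 + 45 = 93

93


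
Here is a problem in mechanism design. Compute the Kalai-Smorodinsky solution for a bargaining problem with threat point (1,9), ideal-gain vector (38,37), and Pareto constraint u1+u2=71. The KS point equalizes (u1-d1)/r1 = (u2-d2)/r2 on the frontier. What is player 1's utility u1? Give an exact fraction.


Step 1: At the KS point, (u1-d1)/r1 = (u2-d2)/r2 = t and u1+u2 = 71
Step 2: u1 = d1 + r1*t and u2 = d2 + r2*t, so (d1 + r1*t) + (d2 + r2*t) = 71
Step 3: t = (71 - 1 - 9)/(38 + 37) = 61/75
Step 4: u1 = d1 + r1*t = 1 + 38 * 61/75 = 2393/75
Step 5: (Check: u2 = d2 + r2*t = 2932/75; u1+u2 = 2393/75 + 2932/75 = 71, on the frontier.)

2393/75


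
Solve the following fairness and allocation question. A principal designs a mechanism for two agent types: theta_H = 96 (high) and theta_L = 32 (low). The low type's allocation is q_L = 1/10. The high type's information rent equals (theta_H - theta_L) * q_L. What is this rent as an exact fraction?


Step 1: theta_H - theta_L = 96 - 32 = 64
Step 2: Information rent = (theta_H - theta_L) * q_L
Step 3: = 64 * 1/10
Step 4: = 32/5

32/5


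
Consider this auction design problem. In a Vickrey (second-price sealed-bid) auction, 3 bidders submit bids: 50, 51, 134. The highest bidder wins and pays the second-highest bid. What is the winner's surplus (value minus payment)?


Step 1: Sort bids in descending order: 134, 51, 50
Step 2: The winning bid is the highest: 134
Step 3: The payment equals the second-highest bid: 51
Step 4: Surplus = winner's bid - payment = 134 - 51 = 83

83


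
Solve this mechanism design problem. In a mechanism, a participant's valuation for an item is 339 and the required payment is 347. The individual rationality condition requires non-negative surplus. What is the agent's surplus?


Step 1: Surplus = value - payment = 339 - 347 = -8
Step 2: IR is violated (surplus < 0)

-8


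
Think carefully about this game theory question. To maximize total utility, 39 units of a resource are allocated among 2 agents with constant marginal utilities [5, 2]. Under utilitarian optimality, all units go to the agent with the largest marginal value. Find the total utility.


Step 1: The marginal utilities are [5, 2]
Step 2: The highest marginal utility is 5
Step 3: All 39 units go to that agent
Step 4: Total utility = 5 * 39 = 195

195


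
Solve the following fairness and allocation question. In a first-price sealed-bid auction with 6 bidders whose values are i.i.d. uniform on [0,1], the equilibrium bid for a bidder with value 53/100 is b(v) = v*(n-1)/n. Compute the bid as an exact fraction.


Step 1: The symmetric BNE bidding function is b(v) = v * (n-1) / n
Step 2: Substitute v = 53/100 and n = 6
Step 3: b = 53/100 * 5/6
Step 4: b = 53/120

53/120


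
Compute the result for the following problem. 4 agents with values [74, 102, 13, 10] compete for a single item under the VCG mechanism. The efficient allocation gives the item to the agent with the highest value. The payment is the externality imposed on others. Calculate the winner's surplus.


Step 1: The winner is the agent with the highest value: agent 1 with value 102
Step 2: Values of other agents: [74, 13, 10]
Step 3: VCG payment = max of others' values = 74
Step 4: Surplus = 102 - 74 = 28

28


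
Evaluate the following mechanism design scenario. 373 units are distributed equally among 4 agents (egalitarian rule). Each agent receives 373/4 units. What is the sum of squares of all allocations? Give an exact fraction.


Step 1: Each agent's share = 373/4
Step 2: Square of each share = (373/4)^2 = 139129/16
Step 3: Sum of squares = 4 * 139129/16 = 139129/4

139129/4


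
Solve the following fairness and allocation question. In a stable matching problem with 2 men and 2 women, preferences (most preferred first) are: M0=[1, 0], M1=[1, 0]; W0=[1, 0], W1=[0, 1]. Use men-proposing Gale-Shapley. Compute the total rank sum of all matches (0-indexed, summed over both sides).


Step 1: Run Gale-Shapley (men propose, women hold best offer):
  M0 proposes to W1; she accepts
  M1 proposes to W1; rejected
  M1 proposes to W0; she accepts
Step 2: Final matching: W0-M1, W1-M0
Step 3: 0-indexed ranks (man's rank of his match, then woman's): 1 + 0 + 0 + 0
Step 4: Total rank sum = 1

1


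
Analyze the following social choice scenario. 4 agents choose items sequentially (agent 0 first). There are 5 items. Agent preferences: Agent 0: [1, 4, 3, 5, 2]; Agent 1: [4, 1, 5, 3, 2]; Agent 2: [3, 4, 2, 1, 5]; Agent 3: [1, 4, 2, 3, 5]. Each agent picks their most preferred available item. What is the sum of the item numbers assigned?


Step 1: Agent 0 picks item 1
Step 2: Agent 1 picks item 4
Step 3: Agent 2 picks item 3
Step 4: Agent 3 picks item 2
Step 5: Sum = 1 + 4 + 3 + 2 = 10

10


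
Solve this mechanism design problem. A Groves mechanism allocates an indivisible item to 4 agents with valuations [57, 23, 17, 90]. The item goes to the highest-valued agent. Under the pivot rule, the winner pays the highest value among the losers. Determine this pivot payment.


Step 1: The efficient winner is agent 3 with value 90
Step 2: Other agents' values: [57, 23, 17]
Step 3: Pivot payment = max(others) = 57
Step 4: The winner pays 57

57


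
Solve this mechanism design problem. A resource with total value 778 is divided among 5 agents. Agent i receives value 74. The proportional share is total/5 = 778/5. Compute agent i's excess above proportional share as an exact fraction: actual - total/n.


Step 1: Proportional share = 778/5
Step 2: Agent's actual allocation = 74
Step 3: Excess = 74 - 778/5 = -408/5

-408/5


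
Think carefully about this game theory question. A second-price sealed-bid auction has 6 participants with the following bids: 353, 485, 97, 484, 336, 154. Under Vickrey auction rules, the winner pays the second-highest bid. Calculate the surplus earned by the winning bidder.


Step 1: Sort bids in descending order: 485, 484, 353, 336, 154, 97
Step 2: The winning bid is the highest: 485
Step 3: The payment equals the second-highest bid: 484
Step 4: Surplus = winner's bid - payment = 485 - 484 = 1

1


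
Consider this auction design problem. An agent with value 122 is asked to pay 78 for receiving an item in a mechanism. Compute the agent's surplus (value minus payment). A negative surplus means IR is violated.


Step 1: Surplus = value - payment = 122 - 78 = 44
Step 2: IR is satisfied (surplus >= 0)

44


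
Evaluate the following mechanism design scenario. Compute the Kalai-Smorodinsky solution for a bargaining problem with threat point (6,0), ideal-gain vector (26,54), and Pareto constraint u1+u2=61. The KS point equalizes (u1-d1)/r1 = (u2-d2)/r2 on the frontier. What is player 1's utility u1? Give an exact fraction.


Step 1: At the KS point, (u1-d1)/r1 = (u2-d2)/r2 = t and u1+u2 = 61
Step 2: u1 = d1 + r1*t and u2 = d2 + r2*t, so (d1 + r1*t) + (d2 + r2*t) = 61
Step 3: t = (61 - 6 - 0)/(26 + 54) = 55/80 = 11/16
Step 4: u1 = d1 + r1*t = 6 + 26 * 11/16 = 191/8
Step 5: (Check: u2 = d2 + r2*t = 297/8; u1+u2 = 191/8 + 297/8 = 61, on the frontier.)

191/8


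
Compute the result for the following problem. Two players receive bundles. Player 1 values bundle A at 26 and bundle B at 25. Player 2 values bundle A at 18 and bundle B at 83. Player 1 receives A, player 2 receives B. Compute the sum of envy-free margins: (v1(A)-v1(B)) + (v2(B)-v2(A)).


Step 1: Player 1's margin = v1(A) - v1(B) = 26 - 25 = 1
Step 2: Player 2's margin = v2(B) - v2(A) = 83 - 18 = 65
Step 3: Total margin = 1 + 65 = 66

66


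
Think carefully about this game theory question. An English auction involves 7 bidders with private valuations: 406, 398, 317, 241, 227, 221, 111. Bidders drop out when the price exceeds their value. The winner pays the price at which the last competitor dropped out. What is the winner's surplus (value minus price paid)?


Step 1: Identify the highest value: 406
Step 2: Identify the second-highest value: 398
Step 3: The final price = second-highest value = 398
Step 4: Surplus = 406 - 398 = 8

8


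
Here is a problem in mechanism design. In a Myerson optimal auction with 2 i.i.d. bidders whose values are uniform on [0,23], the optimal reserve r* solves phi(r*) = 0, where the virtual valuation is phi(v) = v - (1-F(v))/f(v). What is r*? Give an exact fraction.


Step 1: For U[0,23], F(v) = v/23 and f(v) = 1/23
Step 2: phi(v) = v - (1 - v/23)/(1/23) = v - (23 - v) = 2v - 23
Step 3: Set phi(r*) = 0: 2r* - 23 = 0
Step 4: r* = 23/2 (the number of bidders n = 2 does not enter)

23/2


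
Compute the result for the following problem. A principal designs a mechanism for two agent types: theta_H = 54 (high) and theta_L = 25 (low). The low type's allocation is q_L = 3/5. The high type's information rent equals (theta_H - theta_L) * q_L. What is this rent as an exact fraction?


Step 1: theta_H - theta_L = 54 - 25 = 29
Step 2: Information rent = (theta_H - theta_L) * q_L
Step 3: = 29 * 3/5
Step 4: = 87/5

87/5


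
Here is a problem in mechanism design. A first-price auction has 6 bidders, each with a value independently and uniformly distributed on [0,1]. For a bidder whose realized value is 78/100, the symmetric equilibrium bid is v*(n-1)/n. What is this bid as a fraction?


Step 1: The symmetric BNE bidding function is b(v) = v * (n-1) / n
Step 2: Substitute v = 39/50 and n = 6
Step 3: b = 39/50 * 5/6
Step 4: b = 13/20

13/20


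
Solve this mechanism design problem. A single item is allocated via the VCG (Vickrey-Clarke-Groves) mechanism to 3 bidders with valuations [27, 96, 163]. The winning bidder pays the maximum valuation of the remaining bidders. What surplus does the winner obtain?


Step 1: The winner is the agent with the highest value: agent 2 with value 163
Step 2: Values of other agents: [27, 96]
Step 3: VCG payment = max of others' values = 96
Step 4: Surplus = 163 - 96 = 67

67


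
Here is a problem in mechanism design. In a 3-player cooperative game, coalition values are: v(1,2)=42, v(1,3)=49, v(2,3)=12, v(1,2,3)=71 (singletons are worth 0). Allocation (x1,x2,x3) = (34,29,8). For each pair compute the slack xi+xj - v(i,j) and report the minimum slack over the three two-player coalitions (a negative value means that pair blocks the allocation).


Step 1: Slack for coalition (1,2): x1+x2 - v12 = 63 - 42 = 21
Step 2: Slack for coalition (1,3): x1+x3 - v13 = 42 - 49 = -7
Step 3: Slack for coalition (2,3): x2+x3 - v23 = 37 - 12 = 25
Step 4: Minimum slack = min(21, -7, 25) = -7, attained by (1,3); coalition (1,3) can block (slack < 0), so the allocation is not in the core

-7


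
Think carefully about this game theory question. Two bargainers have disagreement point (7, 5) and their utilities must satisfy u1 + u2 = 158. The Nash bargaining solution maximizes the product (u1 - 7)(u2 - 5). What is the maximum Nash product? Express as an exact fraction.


Step 1: The Nash solution splits surplus symmetrically above the disagreement point
Step 2: u1 = (total + d1 - d2)/2 = (158 + 7 - 5)/2 = 80
Step 3: u2 = (total - d1 + d2)/2 = (158 - 7 + 5)/2 = 78
Step 4: Nash product = (80 - 7) * (78 - 5)
Step 5: = 73 * 73 = 5329

5329


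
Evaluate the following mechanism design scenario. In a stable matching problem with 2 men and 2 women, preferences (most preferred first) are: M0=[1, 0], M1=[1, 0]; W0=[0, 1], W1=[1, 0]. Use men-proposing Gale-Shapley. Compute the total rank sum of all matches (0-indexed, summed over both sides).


Step 1: Run Gale-Shapley (men propose, women hold best offer):
  M0 proposes to W1; she accepts
  M1 proposes to W1; she switches from M0
  M0 proposes to W0; she accepts
Step 2: Final matching: W0-M0, W1-M1
Step 3: 0-indexed ranks (man's rank of his match, then woman's): 1 + 0 + 0 + 0
Step 4: Total rank sum = 1

1


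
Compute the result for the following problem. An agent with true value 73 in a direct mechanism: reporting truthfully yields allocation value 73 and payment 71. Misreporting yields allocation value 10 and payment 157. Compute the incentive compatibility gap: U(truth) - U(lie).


Step 1: U(truth) = value - payment = 73 - 71 = 2
Step 2: U(lie) = allocation - payment = 10 - 157 = -147
Step 3: IC gap = 2 - (-147) = 149

149


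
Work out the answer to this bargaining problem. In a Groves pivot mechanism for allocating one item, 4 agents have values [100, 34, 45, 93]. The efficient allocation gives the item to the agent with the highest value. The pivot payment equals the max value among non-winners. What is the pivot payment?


Step 1: The efficient winner is agent 0 with value 100
Step 2: Other agents' values: [34, 45, 93]
Step 3: Pivot payment = max(others) = 93
Step 4: The winner pays 93

93


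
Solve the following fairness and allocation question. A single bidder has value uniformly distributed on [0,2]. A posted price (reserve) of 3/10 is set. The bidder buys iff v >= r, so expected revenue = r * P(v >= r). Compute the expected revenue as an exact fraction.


Step 1: Posted price r = 3/10, value support [0,2]
Step 2: P(v >= r) = (2 - 3/10)/2 = 17/20
Step 3: Expected revenue = r * P(v >= r) = 3/10 * 17/20
Step 4: Revenue = 51/200

51/200


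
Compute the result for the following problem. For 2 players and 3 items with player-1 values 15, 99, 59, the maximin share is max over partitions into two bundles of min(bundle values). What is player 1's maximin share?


Step 1: Item values = 15, 99, 59
Step 2: Enumerate all 2-bundle partitions and take the smaller bundle:
  Partition 1: {15} vs {99,59} -> bundles 15, 158; min = 15
  Partition 2: {99} vs {15,59} -> bundles 99, 74; min = 74
  Partition 3: {59} vs {15,99} -> bundles 59, 114; min = 59
Step 3: MMS = max(15, 74, 59) = 74

74


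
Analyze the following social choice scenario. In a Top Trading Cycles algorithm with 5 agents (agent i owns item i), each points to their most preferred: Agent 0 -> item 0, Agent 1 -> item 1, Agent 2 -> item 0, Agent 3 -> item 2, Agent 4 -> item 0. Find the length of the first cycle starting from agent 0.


Step 1: Trace the pointer graph from agent 0: 0 -> 0
Step 2: A cycle is detected when we revisit agent 0
Step 3: The cycle is: 0 -> 0
Step 4: Cycle length = 1

1


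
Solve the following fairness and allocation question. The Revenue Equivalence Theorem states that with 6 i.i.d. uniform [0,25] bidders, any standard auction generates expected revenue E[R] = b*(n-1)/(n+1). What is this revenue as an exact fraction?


Step 1: By Revenue Equivalence, expected revenue = b*(n-1)/(n+1)
Step 2: Substituting n = 6, b = 25
Step 3: Revenue = 25*(6-1)/(6+1) = 25*5/7
Step 4: Revenue = 125/7

125/7


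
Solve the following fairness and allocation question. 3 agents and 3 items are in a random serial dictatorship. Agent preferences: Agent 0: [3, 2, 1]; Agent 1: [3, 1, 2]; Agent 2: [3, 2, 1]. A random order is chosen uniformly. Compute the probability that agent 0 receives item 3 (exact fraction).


Step 1: Agent 0 wants item 3
Step 2: There are 6 possible orderings of agents
Step 3: In 2 orderings, agent 0 gets item 3
Step 4: Probability = 2/6 = 1/3

1/3


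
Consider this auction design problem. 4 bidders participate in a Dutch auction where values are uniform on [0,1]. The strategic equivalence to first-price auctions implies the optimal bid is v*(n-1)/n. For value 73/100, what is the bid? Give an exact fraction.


Step 1: Dutch auctions are strategically equivalent to first-price auctions
Step 2: The equilibrium bid is b(v) = v*(n-1)/n
Step 3: b = 73/100 * 3/4
Step 4: b = 219/400

219/400


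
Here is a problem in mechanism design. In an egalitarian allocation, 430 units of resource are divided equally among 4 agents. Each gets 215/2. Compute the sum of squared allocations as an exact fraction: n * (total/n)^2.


Step 1: Each agent's share = 430/4 = 215/2
Step 2: Square of each share = (215/2)^2 = 46225/4
Step 3: Sum of squares = 4 * 46225/4 = 46225

46225


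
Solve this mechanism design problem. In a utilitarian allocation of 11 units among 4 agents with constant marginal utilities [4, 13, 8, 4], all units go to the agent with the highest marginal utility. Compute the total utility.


Step 1: The marginal utilities are [4, 13, 8, 4]
Step 2: The highest marginal utility is 13
Step 3: All 11 units go to that agent
Step 4: Total utility = 13 * 11 = 143

143


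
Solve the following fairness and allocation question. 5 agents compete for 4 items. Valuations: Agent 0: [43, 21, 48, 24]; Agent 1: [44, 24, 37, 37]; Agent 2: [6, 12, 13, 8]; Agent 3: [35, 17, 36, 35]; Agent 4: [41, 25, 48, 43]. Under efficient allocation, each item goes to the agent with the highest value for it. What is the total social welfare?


Step 1: For each item, find the maximum value among all agents.
Step 2: Item 0 -> Agent 1 (value 44)
Step 3: Item 1 -> Agent 4 (value 25)
Step 4: Item 2 -> Agent 0 (value 48)
Step 5: Item 3 -> Agent 4 (value 43)
Step 6: Total welfare = 44 + 25 + 48 + 43 = 160

160


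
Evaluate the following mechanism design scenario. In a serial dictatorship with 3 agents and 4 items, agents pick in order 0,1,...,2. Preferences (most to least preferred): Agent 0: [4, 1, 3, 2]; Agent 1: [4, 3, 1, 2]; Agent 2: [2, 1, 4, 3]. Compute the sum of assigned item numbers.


Step 1: Agent 0 picks item 4
Step 2: Agent 1 picks item 3
Step 3: Agent 2 picks item 2
Step 4: Sum = 4 + 3 + 2 = 9

9


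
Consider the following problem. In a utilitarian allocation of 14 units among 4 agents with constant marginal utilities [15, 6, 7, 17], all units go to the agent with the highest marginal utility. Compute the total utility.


Step 1: The marginal utilities are [15, 6, 7, 17]
Step 2: The highest marginal utility is 17
Step 3: All 14 units go to that agent
Step 4: Total utility = 17 * 14 = 238

238


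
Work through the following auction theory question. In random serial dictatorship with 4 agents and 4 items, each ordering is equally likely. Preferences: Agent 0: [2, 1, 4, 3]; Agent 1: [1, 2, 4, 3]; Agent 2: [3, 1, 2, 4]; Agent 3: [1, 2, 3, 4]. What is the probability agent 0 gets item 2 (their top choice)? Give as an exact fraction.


Step 1: Agent 0 wants item 2
Step 2: There are 24 possible orderings of agents
Step 3: In 16 orderings, agent 0 gets item 2
Step 4: Probability = 16/24 = 2/3

2/3


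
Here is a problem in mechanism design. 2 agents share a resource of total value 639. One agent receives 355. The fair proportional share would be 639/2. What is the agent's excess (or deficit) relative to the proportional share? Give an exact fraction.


Step 1: Proportional share = 639/2
Step 2: Agent's actual allocation = 355
Step 3: Excess = 355 - 639/2 = 71/2

71/2


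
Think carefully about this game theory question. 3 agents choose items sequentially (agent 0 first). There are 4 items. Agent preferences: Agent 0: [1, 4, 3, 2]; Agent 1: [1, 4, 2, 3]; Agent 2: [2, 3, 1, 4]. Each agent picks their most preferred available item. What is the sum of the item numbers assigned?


Step 1: Agent 0 picks item 1
Step 2: Agent 1 picks item 4
Step 3: Agent 2 picks item 2
Step 4: Sum = 1 + 4 + 2 = 7

7


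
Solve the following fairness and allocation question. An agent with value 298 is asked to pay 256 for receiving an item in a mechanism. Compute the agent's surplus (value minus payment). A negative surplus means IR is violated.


Step 1: Surplus = value - payment = 298 - 256 = 42
Step 2: IR is satisfied (surplus >= 0)

42


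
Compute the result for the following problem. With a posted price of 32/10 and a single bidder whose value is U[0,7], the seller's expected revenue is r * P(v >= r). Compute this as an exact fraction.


Step 1: Posted price r = 16/5, value support [0,7]
Step 2: P(v >= r) = (7 - 16/5)/7 = 19/35
Step 3: Expected revenue = r * P(v >= r) = 16/5 * 19/35
Step 4: Revenue = 304/175

304/175


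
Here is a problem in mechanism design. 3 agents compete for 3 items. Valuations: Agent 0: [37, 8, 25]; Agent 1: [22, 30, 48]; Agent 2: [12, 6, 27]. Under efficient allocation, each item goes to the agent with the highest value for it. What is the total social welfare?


Step 1: For each item, find the maximum value among all agents.
Step 2: Item 0 -> Agent 0 (value 37)
Step 3: Item 1 -> Agent 1 (value 30)
Step 4: Item 2 -> Agent 1 (value 48)
Step 5: Total welfare = 37 + 30 + 48 = 115

115


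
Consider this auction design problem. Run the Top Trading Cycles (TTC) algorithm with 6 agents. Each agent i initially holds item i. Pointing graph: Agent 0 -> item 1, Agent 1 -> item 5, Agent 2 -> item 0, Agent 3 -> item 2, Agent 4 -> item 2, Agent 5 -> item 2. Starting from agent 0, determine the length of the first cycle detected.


Step 1: Trace the pointer graph from agent 0: 0 -> 1 -> 5 -> 2 -> 0
Step 2: A cycle is detected when we revisit agent 0
Step 3: The cycle is: 0 -> 1 -> 5 -> 2 -> 0
Step 4: Cycle length = 4

4


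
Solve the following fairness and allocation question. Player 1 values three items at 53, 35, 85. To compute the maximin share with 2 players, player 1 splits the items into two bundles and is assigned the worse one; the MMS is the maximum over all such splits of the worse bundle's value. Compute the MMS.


Step 1: Item values = 53, 35, 85
Step 2: Enumerate all 2-bundle partitions and take the smaller bundle:
  Partition 1: {53} vs {35,85} -> bundles 53, 120; min = 53
  Partition 2: {35} vs {53,85} -> bundles 35, 138; min = 35
  Partition 3: {85} vs {53,35} -> bundles 85, 88; min = 85
Step 3: MMS = max(53, 35, 85) = 85

85


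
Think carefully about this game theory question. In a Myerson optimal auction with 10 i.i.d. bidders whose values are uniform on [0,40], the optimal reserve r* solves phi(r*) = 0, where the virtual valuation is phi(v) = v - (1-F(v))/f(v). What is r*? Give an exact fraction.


Step 1: For U[0,40], F(v) = v/40 and f(v) = 1/40
Step 2: phi(v) = v - (1 - v/40)/(1/40) = v - (40 - v) = 2v - 40
Step 3: Set phi(r*) = 0: 2r* - 40 = 0
Step 4: r* = 40/2 = 20 (the number of bidders n = 10 does not enter)

20


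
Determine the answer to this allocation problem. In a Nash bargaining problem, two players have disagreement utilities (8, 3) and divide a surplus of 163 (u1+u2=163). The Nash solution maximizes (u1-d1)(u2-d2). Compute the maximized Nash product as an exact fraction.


Step 1: The Nash solution splits surplus symmetrically above the disagreement point
Step 2: u1 = (total + d1 - d2)/2 = (163 + 8 - 3)/2 = 84
Step 3: u2 = (total - d1 + d2)/2 = (163 - 8 + 3)/2 = 79
Step 4: Nash product = (84 - 8) * (79 - 3)
Step 5: = 76 * 76 = 5776

5776


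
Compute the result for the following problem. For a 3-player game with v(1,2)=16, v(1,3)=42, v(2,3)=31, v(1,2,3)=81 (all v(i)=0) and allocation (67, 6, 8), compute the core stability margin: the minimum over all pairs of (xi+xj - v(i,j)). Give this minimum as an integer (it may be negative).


Step 1: Slack for coalition (1,2): x1+x2 - v12 = 73 - 16 = 57
Step 2: Slack for coalition (1,3): x1+x3 - v13 = 75 - 42 = 33
Step 3: Slack for coalition (2,3): x2+x3 - v23 = 14 - 31 = -17
Step 4: Minimum slack = min(57, 33, -17) = -17, attained by (2,3); coalition (2,3) can block (slack < 0), so the allocation is not in the core

-17


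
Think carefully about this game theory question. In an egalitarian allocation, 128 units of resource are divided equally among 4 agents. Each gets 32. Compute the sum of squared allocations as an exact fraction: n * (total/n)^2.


Step 1: Each agent's share = 128/4 = 32
Step 2: Square of each share = (32)^2 = 1024
Step 3: Sum of squares = 4 * 1024 = 4096

4096


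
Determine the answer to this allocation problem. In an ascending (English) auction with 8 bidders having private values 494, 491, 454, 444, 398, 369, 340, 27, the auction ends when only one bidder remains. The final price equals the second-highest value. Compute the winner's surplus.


Step 1: Identify the highest value: 494
Step 2: Identify the second-highest value: 491
Step 3: The final price = second-highest value = 491
Step 4: Surplus = 494 - 491 = 3

3


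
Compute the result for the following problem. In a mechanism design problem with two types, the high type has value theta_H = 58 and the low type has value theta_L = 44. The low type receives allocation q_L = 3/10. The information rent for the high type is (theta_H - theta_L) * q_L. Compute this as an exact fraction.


Step 1: theta_H - theta_L = 58 - 44 = 14
Step 2: Information rent = (theta_H - theta_L) * q_L
Step 3: = 14 * 3/10
Step 4: = 21/5

21/5


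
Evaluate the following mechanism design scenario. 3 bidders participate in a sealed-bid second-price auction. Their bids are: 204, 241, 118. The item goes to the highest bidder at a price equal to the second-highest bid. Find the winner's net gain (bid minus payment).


Step 1: Sort bids in descending order: 241, 204, 118
Step 2: The winning bid is the highest: 241
Step 3: The payment equals the second-highest bid: 204
Step 4: Surplus = winner's bid - payment = 241 - 204 = 37

37


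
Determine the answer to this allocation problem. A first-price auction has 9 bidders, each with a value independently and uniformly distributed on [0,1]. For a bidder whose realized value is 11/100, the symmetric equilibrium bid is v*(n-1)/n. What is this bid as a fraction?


Step 1: The symmetric BNE bidding function is b(v) = v * (n-1) / n
Step 2: Substitute v = 11/100 and n = 9
Step 3: b = 11/100 * 8/9
Step 4: b = 22/225

22/225


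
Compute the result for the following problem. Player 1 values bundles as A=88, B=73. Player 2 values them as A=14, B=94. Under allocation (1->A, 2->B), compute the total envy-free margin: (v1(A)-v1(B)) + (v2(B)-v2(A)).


Step 1: Player 1's margin = v1(A) - v1(B) = 88 - 73 = 15
Step 2: Player 2's margin = v2(B) - v2(A) = 94 - 14 = 80
Step 3: Total margin = 15 + 80 = 95

95


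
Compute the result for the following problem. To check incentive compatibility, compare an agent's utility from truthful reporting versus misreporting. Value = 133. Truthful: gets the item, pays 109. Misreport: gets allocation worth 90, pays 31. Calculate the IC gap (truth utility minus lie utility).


Step 1: U(truth) = value - payment = 133 - 109 = 24
Step 2: U(lie) = allocation - payment = 90 - 31 = 59
Step 3: IC gap = 24 - 59 = -35

-35


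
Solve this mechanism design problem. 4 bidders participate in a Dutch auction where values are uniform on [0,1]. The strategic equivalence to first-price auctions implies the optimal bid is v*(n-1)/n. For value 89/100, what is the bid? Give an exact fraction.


Step 1: Dutch auctions are strategically equivalent to first-price auctions
Step 2: The equilibrium bid is b(v) = v*(n-1)/n
Step 3: b = 89/100 * 3/4
Step 4: b = 267/400

267/400


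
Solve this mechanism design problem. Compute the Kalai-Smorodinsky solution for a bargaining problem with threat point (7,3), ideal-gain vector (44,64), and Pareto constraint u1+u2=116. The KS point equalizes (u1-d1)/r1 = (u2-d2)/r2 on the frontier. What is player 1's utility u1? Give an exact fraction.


Step 1: At the KS point, (u1-d1)/r1 = (u2-d2)/r2 = t and u1+u2 = 116
Step 2: u1 = d1 + r1*t and u2 = d2 + r2*t, so (d1 + r1*t) + (d2 + r2*t) = 116
Step 3: t = (116 - 7 - 3)/(44 + 64) = 106/108 = 53/54
Step 4: u1 = d1 + r1*t = 7 + 44 * 53/54 = 1355/27
Step 5: (Check: u2 = d2 + r2*t = 1777/27; u1+u2 = 1355/27 + 1777/27 = 116, on the frontier.)

1355/27


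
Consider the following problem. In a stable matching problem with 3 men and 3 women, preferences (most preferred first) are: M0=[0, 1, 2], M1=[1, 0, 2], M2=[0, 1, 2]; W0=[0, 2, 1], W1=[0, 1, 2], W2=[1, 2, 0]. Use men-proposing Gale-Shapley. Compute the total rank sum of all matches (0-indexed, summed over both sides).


Step 1: Run Gale-Shapley (men propose, women hold best offer):
  M0 proposes to W0; she accepts
  M1 proposes to W1; she accepts
  M2 proposes to W0; rejected
  M2 proposes to W1; rejected
  M2 proposes to W2; she accepts
Step 2: Final matching: W0-M0, W1-M1, W2-M2
Step 3: 0-indexed ranks (man's rank of his match, then woman's): 0 + 0 + 0 + 1 + 2 + 1
Step 4: Total rank sum = 4

4
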